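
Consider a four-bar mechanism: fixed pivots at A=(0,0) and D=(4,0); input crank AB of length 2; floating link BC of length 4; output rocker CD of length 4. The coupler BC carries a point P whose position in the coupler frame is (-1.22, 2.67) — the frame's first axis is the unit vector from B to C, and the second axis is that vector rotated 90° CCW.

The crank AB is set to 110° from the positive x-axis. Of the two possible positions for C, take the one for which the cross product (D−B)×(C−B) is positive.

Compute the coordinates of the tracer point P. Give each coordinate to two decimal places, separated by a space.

-3.05 3.62

A=(0,0), D=(4.00,0)
B = A + 2.00·(cos110°, sin110°) = (-0.6840, 1.8794)
|BD| = 5.0470
circle(B,4.00) ∩ circle(D,4.00): a=2.5235, h=3.1035
  candidates: C₊=(2.8137,3.8200) cross=15.664; C₋=(0.5023,-1.9406) cross=-15.664
  mode + wants cross > 0 → take C=(2.8137,3.8200) (cross=15.664)
ex = (C−B)/|BC| = (0.8744,0.4852); ey = (-0.4852,0.8744)
P = B + -1.22·ex + 2.67·ey = (-3.0462,3.6222)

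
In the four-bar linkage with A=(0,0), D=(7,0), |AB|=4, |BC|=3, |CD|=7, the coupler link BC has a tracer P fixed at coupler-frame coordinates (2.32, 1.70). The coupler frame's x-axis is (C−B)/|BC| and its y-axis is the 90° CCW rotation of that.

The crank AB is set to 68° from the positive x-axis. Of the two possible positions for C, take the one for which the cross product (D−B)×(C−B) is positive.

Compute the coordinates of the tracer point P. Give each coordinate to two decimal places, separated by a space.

1.68 6.58

A=(0,0), D=(7.00,0)
B = A + 4.00·(cos68°, sin68°) = (1.4984, 3.7087)
|BD| = 6.6349
circle(B,3.00) ∩ circle(D,7.00): a=0.3031, h=2.9846
  candidates: C₊=(3.4181,6.0141) cross=19.803; C₋=(0.0814,1.0645) cross=-19.803
  mode + wants cross > 0 → take C=(3.4181,6.0141) (cross=19.803)
ex = (C−B)/|BC| = (0.6399,0.7685); ey = (-0.7685,0.6399)
P = B + 2.32·ex + 1.70·ey = (1.6766,6.5794)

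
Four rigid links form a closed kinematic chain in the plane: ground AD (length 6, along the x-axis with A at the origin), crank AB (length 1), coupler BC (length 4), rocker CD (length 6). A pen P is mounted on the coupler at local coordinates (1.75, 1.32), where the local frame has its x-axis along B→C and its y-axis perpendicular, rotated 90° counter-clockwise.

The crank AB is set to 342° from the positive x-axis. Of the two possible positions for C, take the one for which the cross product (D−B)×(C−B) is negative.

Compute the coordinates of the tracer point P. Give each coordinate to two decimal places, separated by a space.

A=(0,0), D=(6.00,0)
B = A + 1.00·(cos342°, sin342°) = (0.9511, -0.3090)
|BD| = 5.0584
circle(B,4.00) ∩ circle(D,6.00): a=0.5523, h=3.9617
  candidates: C₊=(1.2603,3.6790) cross=20.040; C₋=(1.7443,-4.2296) cross=-20.040
  mode - wants cross < 0 → take C=(1.7443,-4.2296) (cross=-20.040)
ex = (C−B)/|BC| = (0.1983,-0.9801); ey = (0.9801,0.1983)
P = B + 1.75·ex + 1.32·ey = (2.5919,-1.7625)

2.59 -1.76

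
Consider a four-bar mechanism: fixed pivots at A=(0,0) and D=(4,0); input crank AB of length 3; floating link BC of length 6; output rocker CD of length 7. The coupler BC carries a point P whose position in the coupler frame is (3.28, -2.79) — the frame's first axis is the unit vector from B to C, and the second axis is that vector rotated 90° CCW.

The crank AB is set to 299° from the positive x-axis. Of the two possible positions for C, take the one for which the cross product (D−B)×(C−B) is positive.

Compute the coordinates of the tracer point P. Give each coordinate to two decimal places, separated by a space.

1.08 1.67

A=(0,0), D=(4.00,0)
B = A + 3.00·(cos299°, sin299°) = (1.4544, -2.6239)
|BD| = 3.6558
circle(B,6.00) ∩ circle(D,7.00): a=0.0499, h=5.9998
  candidates: C₊=(-2.8171,1.5897) cross=21.934; C₋=(5.7954,-6.7658) cross=-21.934
  mode + wants cross > 0 → take C=(-2.8171,1.5897) (cross=21.934)
ex = (C−B)/|BC| = (-0.7119,0.7023); ey = (-0.7023,-0.7119)
P = B + 3.28·ex + -2.79·ey = (1.0786,1.6658)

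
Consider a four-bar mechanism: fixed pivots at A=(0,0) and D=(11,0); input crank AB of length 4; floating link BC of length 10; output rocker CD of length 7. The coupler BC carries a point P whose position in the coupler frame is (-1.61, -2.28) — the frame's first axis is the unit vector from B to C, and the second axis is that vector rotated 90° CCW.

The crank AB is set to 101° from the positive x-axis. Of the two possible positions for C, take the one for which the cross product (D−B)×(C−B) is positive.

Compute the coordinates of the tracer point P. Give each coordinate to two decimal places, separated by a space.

-1.69 1.29

A=(0,0), D=(11.00,0)
B = A + 4.00·(cos101°, sin101°) = (-0.7632, 3.9265)
|BD| = 12.4013
circle(B,10.00) ∩ circle(D,7.00): a=8.2569, h=5.6413
  candidates: C₊=(8.8550,6.6633) cross=69.959; C₋=(5.2827,-4.0388) cross=-69.959
  mode + wants cross > 0 → take C=(8.8550,6.6633) (cross=69.959)
ex = (C−B)/|BC| = (0.9618,0.2737); ey = (-0.2737,0.9618)
P = B + -1.61·ex + -2.28·ey = (-1.6878,1.2929)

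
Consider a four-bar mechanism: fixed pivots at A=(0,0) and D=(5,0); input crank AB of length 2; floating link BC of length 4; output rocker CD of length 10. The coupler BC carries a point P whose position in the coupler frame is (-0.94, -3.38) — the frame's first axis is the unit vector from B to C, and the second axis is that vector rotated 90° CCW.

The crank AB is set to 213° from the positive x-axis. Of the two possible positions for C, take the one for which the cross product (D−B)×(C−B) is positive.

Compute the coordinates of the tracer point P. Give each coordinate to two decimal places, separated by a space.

A=(0,0), D=(5.00,0)
B = A + 2.00·(cos213°, sin213°) = (-1.6773, -1.0893)
|BD| = 6.7656
circle(B,4.00) ∩ circle(D,10.00): a=-2.8251, h=2.8318
  candidates: C₊=(-4.9215,1.2507) cross=19.159; C₋=(-4.0096,-4.3390) cross=-19.159
  mode + wants cross > 0 → take C=(-4.9215,1.2507) (cross=19.159)
ex = (C−B)/|BC| = (-0.8110,0.5850); ey = (-0.5850,-0.8110)
P = B + -0.94·ex + -3.38·ey = (1.0623,1.1021)

1.06 1.10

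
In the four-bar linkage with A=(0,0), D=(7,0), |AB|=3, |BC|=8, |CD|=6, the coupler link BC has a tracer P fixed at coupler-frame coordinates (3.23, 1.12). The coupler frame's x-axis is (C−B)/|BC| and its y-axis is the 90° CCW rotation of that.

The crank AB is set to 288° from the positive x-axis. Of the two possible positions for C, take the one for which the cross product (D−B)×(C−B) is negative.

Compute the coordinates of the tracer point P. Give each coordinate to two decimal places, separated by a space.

4.34 -3.02

A=(0,0), D=(7.00,0)
B = A + 3.00·(cos288°, sin288°) = (0.9271, -2.8532)
|BD| = 6.7098
circle(B,8.00) ∩ circle(D,6.00): a=5.4414, h=5.8644
  candidates: C₊=(3.3583,4.7684) cross=39.349; C₋=(8.3457,-5.8471) cross=-39.349
  mode - wants cross < 0 → take C=(8.3457,-5.8471) (cross=-39.349)
ex = (C−B)/|BC| = (0.9273,-0.3742); ey = (0.3742,0.9273)
P = B + 3.23·ex + 1.12·ey = (4.3415,-3.0234)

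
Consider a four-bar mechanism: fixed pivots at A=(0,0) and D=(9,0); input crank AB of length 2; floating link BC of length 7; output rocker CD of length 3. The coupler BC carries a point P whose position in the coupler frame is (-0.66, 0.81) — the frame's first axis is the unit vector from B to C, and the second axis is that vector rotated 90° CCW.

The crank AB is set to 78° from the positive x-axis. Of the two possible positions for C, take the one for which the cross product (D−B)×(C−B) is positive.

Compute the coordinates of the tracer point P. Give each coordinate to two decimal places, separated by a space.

-0.31 2.71

A=(0,0), D=(9.00,0)
B = A + 2.00·(cos78°, sin78°) = (0.4158, 1.9563)
|BD| = 8.8043
circle(B,7.00) ∩ circle(D,3.00): a=6.6738, h=2.1121
  candidates: C₊=(7.3921,2.5327) cross=18.595; C₋=(6.4534,-1.5859) cross=-18.595
  mode + wants cross > 0 → take C=(7.3921,2.5327) (cross=18.595)
ex = (C−B)/|BC| = (0.9966,0.0823); ey = (-0.0823,0.9966)
P = B + -0.66·ex + 0.81·ey = (-0.3086,2.7092)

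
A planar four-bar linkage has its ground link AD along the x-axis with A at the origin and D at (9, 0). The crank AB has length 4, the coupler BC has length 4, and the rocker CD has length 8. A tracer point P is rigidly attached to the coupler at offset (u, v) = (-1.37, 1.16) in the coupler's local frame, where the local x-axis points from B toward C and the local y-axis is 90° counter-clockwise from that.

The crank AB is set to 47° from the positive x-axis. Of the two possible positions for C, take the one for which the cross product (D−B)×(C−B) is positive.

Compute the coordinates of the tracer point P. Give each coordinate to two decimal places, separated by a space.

A=(0,0), D=(9.00,0)
B = A + 4.00·(cos47°, sin47°) = (2.7280, 2.9254)
|BD| = 6.9207
circle(B,4.00) ∩ circle(D,8.00): a=-0.0075, h=4.0000
  candidates: C₊=(4.4120,6.5537) cross=27.683; C₋=(1.0304,-0.6965) cross=-27.683
  mode + wants cross > 0 → take C=(4.4120,6.5537) (cross=27.683)
ex = (C−B)/|BC| = (0.4210,0.9071); ey = (-0.9071,0.4210)
P = B + -1.37·ex + 1.16·ey = (1.0990,2.1711)

1.10 2.17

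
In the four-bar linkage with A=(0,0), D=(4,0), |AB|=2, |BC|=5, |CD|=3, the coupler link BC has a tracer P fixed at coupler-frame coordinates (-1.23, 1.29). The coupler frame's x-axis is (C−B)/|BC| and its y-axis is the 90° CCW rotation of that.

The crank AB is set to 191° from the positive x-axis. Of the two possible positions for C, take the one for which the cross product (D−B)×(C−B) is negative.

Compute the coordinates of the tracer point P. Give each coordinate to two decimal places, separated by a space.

A=(0,0), D=(4.00,0)
B = A + 2.00·(cos191°, sin191°) = (-1.9633, -0.3816)
|BD| = 5.9755
circle(B,5.00) ∩ circle(D,3.00): a=4.3265, h=2.5062
  candidates: C₊=(2.1944,2.3958) cross=14.976; C₋=(2.5145,-2.6064) cross=-14.976
  mode - wants cross < 0 → take C=(2.5145,-2.6064) (cross=-14.976)
ex = (C−B)/|BC| = (0.8956,-0.4450); ey = (0.4450,0.8956)
P = B + -1.23·ex + 1.29·ey = (-2.4908,1.3209)

-2.49 1.32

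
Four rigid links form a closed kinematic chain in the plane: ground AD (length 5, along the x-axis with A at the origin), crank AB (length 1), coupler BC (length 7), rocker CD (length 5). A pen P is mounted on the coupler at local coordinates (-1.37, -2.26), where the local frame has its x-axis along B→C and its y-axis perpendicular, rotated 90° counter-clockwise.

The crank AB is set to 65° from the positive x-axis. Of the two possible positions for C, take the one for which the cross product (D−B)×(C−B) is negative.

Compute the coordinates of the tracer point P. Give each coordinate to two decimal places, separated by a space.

A=(0,0), D=(5.00,0)
B = A + 1.00·(cos65°, sin65°) = (0.4226, 0.9063)
|BD| = 4.6662
circle(B,7.00) ∩ circle(D,5.00): a=4.9048, h=4.9943
  candidates: C₊=(6.2040,4.8529) cross=23.305; C₋=(4.2640,-4.9455) cross=-23.305
  mode - wants cross < 0 → take C=(4.2640,-4.9455) (cross=-23.305)
ex = (C−B)/|BC| = (0.5488,-0.8360); ey = (0.8360,0.5488)
P = B + -1.37·ex + -2.26·ey = (-2.2185,0.8114)

-2.22 0.81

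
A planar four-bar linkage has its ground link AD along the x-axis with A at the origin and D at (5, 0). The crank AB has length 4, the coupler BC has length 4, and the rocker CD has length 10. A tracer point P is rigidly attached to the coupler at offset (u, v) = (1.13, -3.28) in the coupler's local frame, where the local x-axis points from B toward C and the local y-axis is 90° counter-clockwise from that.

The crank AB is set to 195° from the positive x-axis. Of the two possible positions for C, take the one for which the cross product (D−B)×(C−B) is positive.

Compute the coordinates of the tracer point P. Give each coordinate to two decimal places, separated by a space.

-0.83 0.66

A=(0,0), D=(5.00,0)
B = A + 4.00·(cos195°, sin195°) = (-3.8637, -1.0353)
|BD| = 8.9240
circle(B,4.00) ∩ circle(D,10.00): a=-0.2445, h=3.9925
  candidates: C₊=(-4.5697,2.9019) cross=35.629; C₋=(-3.6433,-5.0292) cross=-35.629
  mode + wants cross > 0 → take C=(-4.5697,2.9019) (cross=35.629)
ex = (C−B)/|BC| = (-0.1765,0.9843); ey = (-0.9843,-0.1765)
P = B + 1.13·ex + -3.28·ey = (-0.8346,0.6559)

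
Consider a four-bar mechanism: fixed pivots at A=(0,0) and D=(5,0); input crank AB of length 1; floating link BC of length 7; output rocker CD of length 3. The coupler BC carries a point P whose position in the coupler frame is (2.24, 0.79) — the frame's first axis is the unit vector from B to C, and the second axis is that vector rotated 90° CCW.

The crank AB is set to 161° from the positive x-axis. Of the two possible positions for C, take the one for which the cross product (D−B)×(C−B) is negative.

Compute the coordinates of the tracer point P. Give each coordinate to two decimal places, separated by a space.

A=(0,0), D=(5.00,0)
B = A + 1.00·(cos161°, sin161°) = (-0.9455, 0.3256)
|BD| = 5.9544
circle(B,7.00) ∩ circle(D,3.00): a=6.3361, h=2.9756
  candidates: C₊=(5.5438,2.9503) cross=17.718; C₋=(5.2184,-2.9920) cross=-17.718
  mode - wants cross < 0 → take C=(5.2184,-2.9920) (cross=-17.718)
ex = (C−B)/|BC| = (0.8806,-0.4739); ey = (0.4739,0.8806)
P = B + 2.24·ex + 0.79·ey = (1.4013,-0.0404)

1.40 -0.04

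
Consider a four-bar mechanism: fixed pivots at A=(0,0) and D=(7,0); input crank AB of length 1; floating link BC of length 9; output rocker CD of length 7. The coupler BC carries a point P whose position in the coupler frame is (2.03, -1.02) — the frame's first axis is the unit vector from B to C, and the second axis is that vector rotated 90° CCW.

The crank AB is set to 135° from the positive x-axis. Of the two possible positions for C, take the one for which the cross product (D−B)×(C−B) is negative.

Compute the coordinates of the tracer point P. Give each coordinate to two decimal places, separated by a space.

A=(0,0), D=(7.00,0)
B = A + 1.00·(cos135°, sin135°) = (-0.7071, 0.7071)
|BD| = 7.7395
circle(B,9.00) ∩ circle(D,7.00): a=5.9371, h=6.7640
  candidates: C₊=(5.8231,6.9004) cross=52.350; C₋=(4.5871,-6.5710) cross=-52.350
  mode - wants cross < 0 → take C=(4.5871,-6.5710) (cross=-52.350)
ex = (C−B)/|BC| = (0.5882,-0.8087); ey = (0.8087,0.5882)
P = B + 2.03·ex + -1.02·ey = (-0.3378,-1.5345)

-0.34 -1.53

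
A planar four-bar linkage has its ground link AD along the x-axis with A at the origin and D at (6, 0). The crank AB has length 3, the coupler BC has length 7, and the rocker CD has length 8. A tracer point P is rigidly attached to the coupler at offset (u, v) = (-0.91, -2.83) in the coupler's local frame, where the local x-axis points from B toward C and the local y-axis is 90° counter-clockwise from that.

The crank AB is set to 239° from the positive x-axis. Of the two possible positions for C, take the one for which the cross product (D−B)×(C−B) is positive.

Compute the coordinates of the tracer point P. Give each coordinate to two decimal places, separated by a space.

A=(0,0), D=(6.00,0)
B = A + 3.00·(cos239°, sin239°) = (-1.5451, -2.5715)
|BD| = 7.9713
circle(B,7.00) ∩ circle(D,8.00): a=3.0448, h=6.3031
  candidates: C₊=(-0.6965,4.3769) cross=50.244; C₋=(3.3702,-7.5554) cross=-50.244
  mode + wants cross > 0 → take C=(-0.6965,4.3769) (cross=50.244)
ex = (C−B)/|BC| = (0.1212,0.9926); ey = (-0.9926,0.1212)
P = B + -0.91·ex + -2.83·ey = (1.1537,-3.8179)

1.15 -3.82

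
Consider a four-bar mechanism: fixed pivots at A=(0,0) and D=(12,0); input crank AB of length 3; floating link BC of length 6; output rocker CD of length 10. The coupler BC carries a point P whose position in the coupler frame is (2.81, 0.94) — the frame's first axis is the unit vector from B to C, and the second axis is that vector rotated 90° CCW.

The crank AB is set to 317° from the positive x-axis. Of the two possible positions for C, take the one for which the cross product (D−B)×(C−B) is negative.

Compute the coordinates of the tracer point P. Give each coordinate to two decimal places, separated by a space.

A=(0,0), D=(12.00,0)
B = A + 3.00·(cos317°, sin317°) = (2.1941, -2.0460)
|BD| = 10.0171
circle(B,6.00) ∩ circle(D,10.00): a=1.8140, h=5.7192
  candidates: C₊=(2.8017,3.9232) cross=57.290; C₋=(5.1380,-7.2741) cross=-57.290
  mode - wants cross < 0 → take C=(5.1380,-7.2741) (cross=-57.290)
ex = (C−B)/|BC| = (0.4907,-0.8714); ey = (0.8714,0.4907)
P = B + 2.81·ex + 0.94·ey = (4.3919,-4.0333)

4.39 -4.03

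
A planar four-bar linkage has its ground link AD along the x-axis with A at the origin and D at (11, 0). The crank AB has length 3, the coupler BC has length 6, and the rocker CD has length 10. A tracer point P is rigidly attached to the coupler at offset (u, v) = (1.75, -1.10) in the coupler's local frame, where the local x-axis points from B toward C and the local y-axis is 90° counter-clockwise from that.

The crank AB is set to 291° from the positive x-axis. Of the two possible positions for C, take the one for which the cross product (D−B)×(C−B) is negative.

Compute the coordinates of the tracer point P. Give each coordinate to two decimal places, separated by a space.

1.21 -4.86

A=(0,0), D=(11.00,0)
B = A + 3.00·(cos291°, sin291°) = (1.0751, -2.8007)
|BD| = 10.3125
circle(B,6.00) ∩ circle(D,10.00): a=2.0532, h=5.6378
  candidates: C₊=(1.5200,3.1827) cross=58.139; C₋=(4.5823,-7.6690) cross=-58.139
  mode - wants cross < 0 → take C=(4.5823,-7.6690) (cross=-58.139)
ex = (C−B)/|BC| = (0.5845,-0.8114); ey = (0.8114,0.5845)
P = B + 1.75·ex + -1.10·ey = (1.2055,-4.8636)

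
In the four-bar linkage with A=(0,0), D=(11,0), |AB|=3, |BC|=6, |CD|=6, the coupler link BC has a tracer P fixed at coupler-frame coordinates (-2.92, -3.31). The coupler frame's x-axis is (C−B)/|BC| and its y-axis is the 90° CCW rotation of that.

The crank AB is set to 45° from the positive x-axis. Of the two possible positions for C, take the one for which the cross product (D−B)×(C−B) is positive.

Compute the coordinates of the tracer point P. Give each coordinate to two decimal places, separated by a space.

1.02 -2.15

A=(0,0), D=(11.00,0)
B = A + 3.00·(cos45°, sin45°) = (2.1213, 2.1213)
|BD| = 9.1286
circle(B,6.00) ∩ circle(D,6.00): a=4.5643, h=3.8945
  candidates: C₊=(7.4657,4.8486) cross=35.551; C₋=(5.6556,-2.7272) cross=-35.551
  mode + wants cross > 0 → take C=(7.4657,4.8486) (cross=35.551)
ex = (C−B)/|BC| = (0.8907,0.4545); ey = (-0.4545,0.8907)
P = B + -2.92·ex + -3.31·ey = (1.0249,-2.1542)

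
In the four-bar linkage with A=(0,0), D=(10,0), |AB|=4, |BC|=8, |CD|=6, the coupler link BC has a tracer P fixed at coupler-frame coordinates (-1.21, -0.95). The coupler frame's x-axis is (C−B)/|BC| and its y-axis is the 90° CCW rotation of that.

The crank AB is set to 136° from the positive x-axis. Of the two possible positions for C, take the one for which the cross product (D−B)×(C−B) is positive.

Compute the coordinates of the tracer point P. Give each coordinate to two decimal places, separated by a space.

-4.00 1.73

A=(0,0), D=(10.00,0)
B = A + 4.00·(cos136°, sin136°) = (-2.8774, 2.7786)
|BD| = 13.1737
circle(B,8.00) ∩ circle(D,6.00): a=7.6496, h=2.3418
  candidates: C₊=(5.0941,3.4542) cross=30.850; C₋=(4.1062,-1.1239) cross=-30.850
  mode + wants cross > 0 → take C=(5.0941,3.4542) (cross=30.850)
ex = (C−B)/|BC| = (0.9964,0.0845); ey = (-0.0845,0.9964)
P = B + -1.21·ex + -0.95·ey = (-4.0028,1.7298)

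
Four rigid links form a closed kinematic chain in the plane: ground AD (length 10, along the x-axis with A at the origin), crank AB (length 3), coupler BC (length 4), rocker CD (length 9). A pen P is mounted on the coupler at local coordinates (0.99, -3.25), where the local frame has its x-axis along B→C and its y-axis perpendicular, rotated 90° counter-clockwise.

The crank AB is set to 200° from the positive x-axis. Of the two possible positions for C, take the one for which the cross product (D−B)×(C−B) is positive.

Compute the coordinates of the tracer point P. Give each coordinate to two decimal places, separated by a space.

-0.91 -3.84

A=(0,0), D=(10.00,0)
B = A + 3.00·(cos200°, sin200°) = (-2.8191, -1.0261)
|BD| = 12.8601
circle(B,4.00) ∩ circle(D,9.00): a=3.9028, h=0.8763
  candidates: C₊=(1.0014,0.1588) cross=11.269; C₋=(1.1412,-1.5882) cross=-11.269
  mode + wants cross > 0 → take C=(1.0014,0.1588) (cross=11.269)
ex = (C−B)/|BC| = (0.9551,0.2962); ey = (-0.2962,0.9551)
P = B + 0.99·ex + -3.25·ey = (-0.9108,-3.8369)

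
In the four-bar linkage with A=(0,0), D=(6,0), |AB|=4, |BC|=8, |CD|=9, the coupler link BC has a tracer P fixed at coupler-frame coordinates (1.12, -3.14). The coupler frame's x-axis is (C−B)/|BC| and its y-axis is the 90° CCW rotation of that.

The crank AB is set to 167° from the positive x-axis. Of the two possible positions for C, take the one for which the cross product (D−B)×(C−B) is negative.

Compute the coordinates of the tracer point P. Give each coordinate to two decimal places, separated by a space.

A=(0,0), D=(6.00,0)
B = A + 4.00·(cos167°, sin167°) = (-3.8975, 0.8998)
|BD| = 9.9383
circle(B,8.00) ∩ circle(D,9.00): a=4.1139, h=6.8612
  candidates: C₊=(0.8207,7.3604) cross=68.189; C₋=(-0.4217,-6.3057) cross=-68.189
  mode - wants cross < 0 → take C=(-0.4217,-6.3057) (cross=-68.189)
ex = (C−B)/|BC| = (0.4345,-0.9007); ey = (0.9007,0.4345)
P = B + 1.12·ex + -3.14·ey = (-6.2390,-1.4732)

-6.24 -1.47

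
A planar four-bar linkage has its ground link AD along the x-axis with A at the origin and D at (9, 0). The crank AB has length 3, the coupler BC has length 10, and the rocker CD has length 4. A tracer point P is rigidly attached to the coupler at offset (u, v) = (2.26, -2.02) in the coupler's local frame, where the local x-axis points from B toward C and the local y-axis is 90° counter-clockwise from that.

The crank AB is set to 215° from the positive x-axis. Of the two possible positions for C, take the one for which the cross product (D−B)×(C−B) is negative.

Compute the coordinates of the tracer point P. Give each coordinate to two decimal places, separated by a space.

A=(0,0), D=(9.00,0)
B = A + 3.00·(cos215°, sin215°) = (-2.4575, -1.7207)
|BD| = 11.5859
circle(B,10.00) ∩ circle(D,4.00): a=9.4181, h=3.3616
  candidates: C₊=(6.3569,3.0023) cross=38.947; C₋=(7.3554,-3.6463) cross=-38.947
  mode - wants cross < 0 → take C=(7.3554,-3.6463) (cross=-38.947)
ex = (C−B)/|BC| = (0.9813,-0.1926); ey = (0.1926,0.9813)
P = B + 2.26·ex + -2.02·ey = (-0.6287,-4.1381)

-0.63 -4.14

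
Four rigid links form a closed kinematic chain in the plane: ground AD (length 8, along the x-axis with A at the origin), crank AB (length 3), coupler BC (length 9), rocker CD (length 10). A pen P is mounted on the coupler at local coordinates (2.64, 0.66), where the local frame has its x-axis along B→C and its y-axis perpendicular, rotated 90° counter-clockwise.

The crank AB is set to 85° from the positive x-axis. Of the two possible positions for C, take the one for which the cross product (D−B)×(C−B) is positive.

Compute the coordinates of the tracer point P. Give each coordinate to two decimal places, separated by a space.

1.48 5.42

A=(0,0), D=(8.00,0)
B = A + 3.00·(cos85°, sin85°) = (0.2615, 2.9886)
|BD| = 8.2956
circle(B,9.00) ∩ circle(D,10.00): a=3.0026, h=8.4844
  candidates: C₊=(6.1190,9.8215) cross=70.383; C₋=(0.0058,-6.0078) cross=-70.383
  mode + wants cross > 0 → take C=(6.1190,9.8215) (cross=70.383)
ex = (C−B)/|BC| = (0.6508,0.7592); ey = (-0.7592,0.6508)
P = B + 2.64·ex + 0.66·ey = (1.4786,5.4225)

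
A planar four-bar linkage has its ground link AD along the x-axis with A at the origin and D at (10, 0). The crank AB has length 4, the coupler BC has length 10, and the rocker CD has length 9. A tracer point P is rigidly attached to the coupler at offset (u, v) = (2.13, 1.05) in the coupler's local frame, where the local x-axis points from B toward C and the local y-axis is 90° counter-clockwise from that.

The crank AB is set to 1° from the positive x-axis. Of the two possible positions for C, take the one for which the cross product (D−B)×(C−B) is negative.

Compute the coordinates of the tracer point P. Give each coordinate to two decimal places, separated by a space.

A=(0,0), D=(10.00,0)
B = A + 4.00·(cos1°, sin1°) = (3.9994, 0.0698)
|BD| = 6.0010
circle(B,10.00) ∩ circle(D,9.00): a=4.5836, h=8.8877
  candidates: C₊=(8.6860,8.9036) cross=53.335; C₋=(8.4793,-8.8706) cross=-53.335
  mode - wants cross < 0 → take C=(8.4793,-8.8706) (cross=-53.335)
ex = (C−B)/|BC| = (0.4480,-0.8940); ey = (0.8940,0.4480)
P = B + 2.13·ex + 1.05·ey = (5.8923,-1.3641)

5.89 -1.36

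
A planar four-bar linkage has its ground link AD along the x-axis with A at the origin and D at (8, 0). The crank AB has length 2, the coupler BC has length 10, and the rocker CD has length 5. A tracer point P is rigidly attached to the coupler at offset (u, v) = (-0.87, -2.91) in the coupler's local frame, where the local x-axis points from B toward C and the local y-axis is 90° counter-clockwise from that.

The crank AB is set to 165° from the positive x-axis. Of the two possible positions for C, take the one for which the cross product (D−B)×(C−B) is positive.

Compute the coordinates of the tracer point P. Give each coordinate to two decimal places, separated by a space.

A=(0,0), D=(8.00,0)
B = A + 2.00·(cos165°, sin165°) = (-1.9319, 0.5176)
|BD| = 9.9453
circle(B,10.00) ∩ circle(D,5.00): a=8.7433, h=4.8534
  candidates: C₊=(7.0522,4.9093) cross=48.268; C₋=(6.5470,-4.7842) cross=-48.268
  mode + wants cross > 0 → take C=(7.0522,4.9093) (cross=48.268)
ex = (C−B)/|BC| = (0.8984,0.4392); ey = (-0.4392,0.8984)
P = B + -0.87·ex + -2.91·ey = (-1.4355,-2.4788)

-1.44 -2.48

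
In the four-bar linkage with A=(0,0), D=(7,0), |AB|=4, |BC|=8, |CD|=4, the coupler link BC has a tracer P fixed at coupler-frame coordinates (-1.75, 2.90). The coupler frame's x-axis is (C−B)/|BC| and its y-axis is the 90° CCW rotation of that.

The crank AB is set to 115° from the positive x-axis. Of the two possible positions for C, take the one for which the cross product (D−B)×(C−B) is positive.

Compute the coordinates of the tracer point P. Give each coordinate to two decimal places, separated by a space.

A=(0,0), D=(7.00,0)
B = A + 4.00·(cos115°, sin115°) = (-1.6905, 3.6252)
|BD| = 9.4163
circle(B,8.00) ∩ circle(D,4.00): a=7.2569, h=3.3671
  candidates: C₊=(6.3034,3.9389) cross=31.705; C₋=(3.7108,-2.2762) cross=-31.705
  mode + wants cross > 0 → take C=(6.3034,3.9389) (cross=31.705)
ex = (C−B)/|BC| = (0.9992,0.0392); ey = (-0.0392,0.9992)
P = B + -1.75·ex + 2.90·ey = (-3.5528,6.4544)

-3.55 6.45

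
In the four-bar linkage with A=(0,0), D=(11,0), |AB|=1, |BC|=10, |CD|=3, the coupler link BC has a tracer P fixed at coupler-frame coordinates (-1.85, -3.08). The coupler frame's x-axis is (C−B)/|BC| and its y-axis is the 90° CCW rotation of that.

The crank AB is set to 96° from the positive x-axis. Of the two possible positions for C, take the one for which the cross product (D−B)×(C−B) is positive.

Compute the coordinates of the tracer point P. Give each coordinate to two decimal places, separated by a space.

A=(0,0), D=(11.00,0)
B = A + 1.00·(cos96°, sin96°) = (-0.1045, 0.9945)
|BD| = 11.1490
circle(B,10.00) ∩ circle(D,3.00): a=9.6556, h=2.6019
  candidates: C₊=(9.7447,2.7247) cross=29.008; C₋=(9.2805,-2.4583) cross=-29.008
  mode + wants cross > 0 → take C=(9.7447,2.7247) (cross=29.008)
ex = (C−B)/|BC| = (0.9849,0.1730); ey = (-0.1730,0.9849)
P = B + -1.85·ex + -3.08·ey = (-1.3937,-2.3591)

-1.39 -2.36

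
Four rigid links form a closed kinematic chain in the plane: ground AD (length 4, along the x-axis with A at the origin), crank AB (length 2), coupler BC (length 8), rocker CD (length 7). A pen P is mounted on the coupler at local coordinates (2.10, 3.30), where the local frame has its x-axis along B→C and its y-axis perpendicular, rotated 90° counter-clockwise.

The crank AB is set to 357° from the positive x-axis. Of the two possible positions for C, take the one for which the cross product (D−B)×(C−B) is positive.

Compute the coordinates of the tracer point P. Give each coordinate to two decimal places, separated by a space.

0.40 3.46

A=(0,0), D=(4.00,0)
B = A + 2.00·(cos357°, sin357°) = (1.9973, -0.1047)
|BD| = 2.0055
circle(B,8.00) ∩ circle(D,7.00): a=4.7425, h=6.4427
  candidates: C₊=(6.3970,6.5768) cross=12.921; C₋=(7.0696,-6.2911) cross=-12.921
  mode + wants cross > 0 → take C=(6.3970,6.5768) (cross=12.921)
ex = (C−B)/|BC| = (0.5500,0.8352); ey = (-0.8352,0.5500)
P = B + 2.10·ex + 3.30·ey = (0.3961,3.4641)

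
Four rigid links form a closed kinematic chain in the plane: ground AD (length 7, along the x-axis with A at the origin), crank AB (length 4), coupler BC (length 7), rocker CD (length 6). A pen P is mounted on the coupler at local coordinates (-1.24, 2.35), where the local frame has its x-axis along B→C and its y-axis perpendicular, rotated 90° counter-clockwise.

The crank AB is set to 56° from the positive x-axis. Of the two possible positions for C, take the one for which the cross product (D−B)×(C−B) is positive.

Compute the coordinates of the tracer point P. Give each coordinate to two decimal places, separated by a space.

0.27 5.10

A=(0,0), D=(7.00,0)
B = A + 4.00·(cos56°, sin56°) = (2.2368, 3.3162)
|BD| = 5.8039
circle(B,7.00) ∩ circle(D,6.00): a=4.0219, h=5.7293
  candidates: C₊=(8.8110,5.7202) cross=33.252; C₋=(2.2640,-3.6838) cross=-33.252
  mode + wants cross > 0 → take C=(8.8110,5.7202) (cross=33.252)
ex = (C−B)/|BC| = (0.9392,0.3434); ey = (-0.3434,0.9392)
P = B + -1.24·ex + 2.35·ey = (0.2651,5.0974)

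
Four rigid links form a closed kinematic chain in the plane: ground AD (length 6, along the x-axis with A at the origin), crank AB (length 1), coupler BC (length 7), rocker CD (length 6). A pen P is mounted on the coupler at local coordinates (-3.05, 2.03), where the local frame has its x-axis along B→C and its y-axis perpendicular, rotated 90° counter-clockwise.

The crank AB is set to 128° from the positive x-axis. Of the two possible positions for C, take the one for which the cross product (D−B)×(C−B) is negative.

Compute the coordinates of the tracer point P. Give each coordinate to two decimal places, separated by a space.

A=(0,0), D=(6.00,0)
B = A + 1.00·(cos128°, sin128°) = (-0.6157, 0.7880)
|BD| = 6.6624
circle(B,7.00) ∩ circle(D,6.00): a=4.3068, h=5.5183
  candidates: C₊=(4.3136,5.7581) cross=36.765; C₋=(3.0083,-5.2009) cross=-36.765
  mode - wants cross < 0 → take C=(3.0083,-5.2009) (cross=-36.765)
ex = (C−B)/|BC| = (0.5177,-0.8556); ey = (0.8556,0.5177)
P = B + -3.05·ex + 2.03·ey = (-0.4579,4.4484)

-0.46 4.45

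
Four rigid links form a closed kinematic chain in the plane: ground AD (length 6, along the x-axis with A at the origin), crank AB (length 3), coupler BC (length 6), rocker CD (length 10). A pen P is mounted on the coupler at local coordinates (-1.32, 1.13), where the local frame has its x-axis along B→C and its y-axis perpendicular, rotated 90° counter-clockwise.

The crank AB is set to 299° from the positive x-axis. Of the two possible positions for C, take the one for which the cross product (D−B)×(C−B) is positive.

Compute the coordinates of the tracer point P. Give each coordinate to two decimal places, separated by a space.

A=(0,0), D=(6.00,0)
B = A + 3.00·(cos299°, sin299°) = (1.4544, -2.6239)
|BD| = 5.2485
circle(B,6.00) ∩ circle(D,10.00): a=-3.4727, h=4.8929
  candidates: C₊=(-3.9993,-0.1224) cross=25.680; C₋=(0.8929,-8.5975) cross=-25.680
  mode + wants cross > 0 → take C=(-3.9993,-0.1224) (cross=25.680)
ex = (C−B)/|BC| = (-0.9089,0.4169); ey = (-0.4169,-0.9089)
P = B + -1.32·ex + 1.13·ey = (2.1831,-4.2013)

2.18 -4.20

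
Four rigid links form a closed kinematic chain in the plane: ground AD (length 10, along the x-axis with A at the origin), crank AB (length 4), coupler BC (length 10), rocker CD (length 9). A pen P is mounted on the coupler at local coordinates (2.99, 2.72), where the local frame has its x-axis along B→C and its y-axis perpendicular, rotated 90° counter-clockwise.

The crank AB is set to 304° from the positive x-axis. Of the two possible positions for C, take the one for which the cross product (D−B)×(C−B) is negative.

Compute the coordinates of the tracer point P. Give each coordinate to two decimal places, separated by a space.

6.24 -2.77

A=(0,0), D=(10.00,0)
B = A + 4.00·(cos304°, sin304°) = (2.2368, -3.3162)
|BD| = 8.4418
circle(B,10.00) ∩ circle(D,9.00): a=5.3463, h=8.4509
  candidates: C₊=(3.8336,6.5555) cross=71.341; C₋=(10.4730,-8.9876) cross=-71.341
  mode - wants cross < 0 → take C=(10.4730,-8.9876) (cross=-71.341)
ex = (C−B)/|BC| = (0.8236,-0.5671); ey = (0.5671,0.8236)
P = B + 2.99·ex + 2.72·ey = (6.2420,-2.7717)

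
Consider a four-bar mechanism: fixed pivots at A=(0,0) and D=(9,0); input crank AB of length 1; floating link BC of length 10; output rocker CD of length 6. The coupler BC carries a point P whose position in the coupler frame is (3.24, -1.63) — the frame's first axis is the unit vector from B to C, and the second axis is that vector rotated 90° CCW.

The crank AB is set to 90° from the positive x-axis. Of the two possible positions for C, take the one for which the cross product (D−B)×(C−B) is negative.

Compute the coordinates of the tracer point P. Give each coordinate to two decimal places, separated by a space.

1.28 -2.39

A=(0,0), D=(9.00,0)
B = A + 1.00·(cos90°, sin90°) = (0.0000, 1.0000)
|BD| = 9.0554
circle(B,10.00) ∩ circle(D,6.00): a=8.0615, h=5.9171
  candidates: C₊=(8.6656,5.9907) cross=53.582; C₋=(7.3588,-5.7712) cross=-53.582
  mode - wants cross < 0 → take C=(7.3588,-5.7712) (cross=-53.582)
ex = (C−B)/|BC| = (0.7359,-0.6771); ey = (0.6771,0.7359)
P = B + 3.24·ex + -1.63·ey = (1.2805,-2.3933)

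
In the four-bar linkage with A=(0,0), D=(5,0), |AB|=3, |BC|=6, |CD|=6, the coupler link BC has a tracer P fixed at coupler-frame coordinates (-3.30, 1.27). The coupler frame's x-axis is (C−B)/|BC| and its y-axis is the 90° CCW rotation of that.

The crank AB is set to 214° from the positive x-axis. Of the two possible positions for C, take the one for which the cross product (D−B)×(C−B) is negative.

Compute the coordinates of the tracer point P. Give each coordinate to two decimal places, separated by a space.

-4.33 1.34

A=(0,0), D=(5.00,0)
B = A + 3.00·(cos214°, sin214°) = (-2.4871, -1.6776)
|BD| = 7.6728
circle(B,6.00) ∩ circle(D,6.00): a=3.8364, h=4.6133
  candidates: C₊=(0.2478,3.6629) cross=35.396; C₋=(2.2651,-5.3404) cross=-35.396
  mode - wants cross < 0 → take C=(2.2651,-5.3404) (cross=-35.396)
ex = (C−B)/|BC| = (0.7920,-0.6105); ey = (0.6105,0.7920)
P = B + -3.30·ex + 1.27·ey = (-4.3255,1.3429)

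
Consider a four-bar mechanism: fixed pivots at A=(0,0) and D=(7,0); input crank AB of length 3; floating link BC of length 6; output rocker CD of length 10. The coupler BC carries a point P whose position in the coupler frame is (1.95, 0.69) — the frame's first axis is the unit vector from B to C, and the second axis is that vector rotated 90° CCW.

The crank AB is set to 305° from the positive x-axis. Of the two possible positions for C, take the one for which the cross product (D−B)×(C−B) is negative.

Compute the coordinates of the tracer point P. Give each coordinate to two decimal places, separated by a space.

2.39 -4.41

A=(0,0), D=(7.00,0)
B = A + 3.00·(cos305°, sin305°) = (1.7207, -2.4575)
|BD| = 5.8232
circle(B,6.00) ∩ circle(D,10.00): a=-2.5836, h=5.4152
  candidates: C₊=(-2.9069,1.3616) cross=31.534; C₋=(1.6637,-8.4572) cross=-31.534
  mode - wants cross < 0 → take C=(1.6637,-8.4572) (cross=-31.534)
ex = (C−B)/|BC| = (-0.0095,-1.0000); ey = (1.0000,-0.0095)
P = B + 1.95·ex + 0.69·ey = (2.3922,-4.4139)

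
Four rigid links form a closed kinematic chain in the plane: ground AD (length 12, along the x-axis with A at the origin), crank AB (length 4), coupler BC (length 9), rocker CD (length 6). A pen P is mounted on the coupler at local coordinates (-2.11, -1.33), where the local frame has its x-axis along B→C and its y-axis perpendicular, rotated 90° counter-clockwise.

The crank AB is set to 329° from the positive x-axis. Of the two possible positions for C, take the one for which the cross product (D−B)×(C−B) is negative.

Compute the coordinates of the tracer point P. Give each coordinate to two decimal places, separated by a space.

0.95 -2.34

A=(0,0), D=(12.00,0)
B = A + 4.00·(cos329°, sin329°) = (3.4287, -2.0602)
|BD| = 8.8154
circle(B,9.00) ∩ circle(D,6.00): a=6.9601, h=5.7059
  candidates: C₊=(8.8625,5.1143) cross=50.300; C₋=(11.5295,-5.9815) cross=-50.300
  mode - wants cross < 0 → take C=(11.5295,-5.9815) (cross=-50.300)
ex = (C−B)/|BC| = (0.9001,-0.4357); ey = (0.4357,0.9001)
P = B + -2.11·ex + -1.33·ey = (0.9500,-2.3379)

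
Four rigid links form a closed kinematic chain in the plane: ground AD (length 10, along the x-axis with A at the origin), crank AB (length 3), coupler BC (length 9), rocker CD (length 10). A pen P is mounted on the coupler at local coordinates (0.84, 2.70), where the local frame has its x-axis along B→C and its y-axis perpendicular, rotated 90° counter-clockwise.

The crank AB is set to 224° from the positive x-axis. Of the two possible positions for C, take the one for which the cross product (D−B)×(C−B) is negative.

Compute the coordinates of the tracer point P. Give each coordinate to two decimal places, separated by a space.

0.31 -0.70

A=(0,0), D=(10.00,0)
B = A + 3.00·(cos224°, sin224°) = (-2.1580, -2.0840)
|BD| = 12.3353
circle(B,9.00) ∩ circle(D,10.00): a=5.3975, h=7.2019
  candidates: C₊=(1.9452,5.9262) cross=88.837; C₋=(4.3786,-8.2704) cross=-88.837
  mode - wants cross < 0 → take C=(4.3786,-8.2704) (cross=-88.837)
ex = (C−B)/|BC| = (0.7263,-0.6874); ey = (0.6874,0.7263)
P = B + 0.84·ex + 2.70·ey = (0.3080,-0.7004)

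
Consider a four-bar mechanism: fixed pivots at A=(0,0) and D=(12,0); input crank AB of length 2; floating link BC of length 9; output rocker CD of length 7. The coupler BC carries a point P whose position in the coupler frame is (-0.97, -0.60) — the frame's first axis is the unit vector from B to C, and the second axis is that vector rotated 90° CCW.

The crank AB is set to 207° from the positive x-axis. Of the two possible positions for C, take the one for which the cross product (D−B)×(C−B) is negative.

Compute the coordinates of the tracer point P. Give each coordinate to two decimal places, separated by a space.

-2.91 -1.09

A=(0,0), D=(12.00,0)
B = A + 2.00·(cos207°, sin207°) = (-1.7820, -0.9080)
|BD| = 13.8119
circle(B,9.00) ∩ circle(D,7.00): a=8.0644, h=3.9957
  candidates: C₊=(6.0022,3.6093) cross=55.189; C₋=(6.5276,-4.3649) cross=-55.189
  mode - wants cross < 0 → take C=(6.5276,-4.3649) (cross=-55.189)
ex = (C−B)/|BC| = (0.9233,-0.3841); ey = (0.3841,0.9233)
P = B + -0.97·ex + -0.60·ey = (-2.9081,-1.0894)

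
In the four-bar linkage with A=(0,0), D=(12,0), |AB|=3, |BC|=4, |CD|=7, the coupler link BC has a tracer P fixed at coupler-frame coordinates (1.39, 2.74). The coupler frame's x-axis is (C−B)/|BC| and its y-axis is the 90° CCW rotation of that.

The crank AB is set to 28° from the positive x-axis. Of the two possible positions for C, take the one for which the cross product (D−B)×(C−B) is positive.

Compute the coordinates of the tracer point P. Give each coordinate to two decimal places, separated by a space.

2.31 4.46

A=(0,0), D=(12.00,0)
B = A + 3.00·(cos28°, sin28°) = (2.6488, 1.4084)
|BD| = 9.4566
circle(B,4.00) ∩ circle(D,7.00): a=2.9835, h=2.6643
  candidates: C₊=(5.9959,3.5987) cross=25.196; C₋=(5.2023,-1.6706) cross=-25.196
  mode + wants cross > 0 → take C=(5.9959,3.5987) (cross=25.196)
ex = (C−B)/|BC| = (0.8368,0.5476); ey = (-0.5476,0.8368)
P = B + 1.39·ex + 2.74·ey = (2.3116,4.4623)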